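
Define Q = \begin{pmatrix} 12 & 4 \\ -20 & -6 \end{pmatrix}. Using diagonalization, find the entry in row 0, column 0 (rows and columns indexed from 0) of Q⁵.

4992

Characteristic polynomial: s^2 - 6s + 8 = (s - 4)(s - 2), so the eigenvalues are 2, 4.
s=4: eigenvector (1, -2).
s=2: eigenvector (-2, 5).
P = [[1, -2], [-2, 5]], D = diag(4, 2), P⁻¹ = [[5, 2], [2, 1]].
Q⁵ = P·diag(1024, 32)·P⁻¹ = [[4992, 1984], [-9920, -3936]].
The requested entry is 4992.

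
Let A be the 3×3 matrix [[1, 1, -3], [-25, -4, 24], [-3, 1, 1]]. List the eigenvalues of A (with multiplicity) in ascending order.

Characteristic polynomial: p(s) = s^3 + 2s^2 - 15s - 36 = (s - 4)(s + 3)^2.
Roots (with multiplicity): -3, -3, 4.

-3, -3, 4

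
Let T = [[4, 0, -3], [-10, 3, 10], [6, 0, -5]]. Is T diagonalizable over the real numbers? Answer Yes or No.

Yes

Characteristic polynomial: p(μ) = μ^3 - 2μ^2 - 5μ + 6 = (μ - 3)(μ - 1)(μ + 2).
All 3 eigenvalues are distinct, so T is diagonalizable.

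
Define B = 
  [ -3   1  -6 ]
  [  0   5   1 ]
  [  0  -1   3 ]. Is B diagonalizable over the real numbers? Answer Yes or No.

Characteristic polynomial: p(μ) = μ^3 - 5μ^2 - 8μ + 48 = (μ - 4)^2(μ + 3).
μ = 4 has algebraic multiplicity 2; rank(B − 4I) = 2, so geometric multiplicity = 1.
Geometric multiplicity < algebraic multiplicity, so B is not diagonalizable.

No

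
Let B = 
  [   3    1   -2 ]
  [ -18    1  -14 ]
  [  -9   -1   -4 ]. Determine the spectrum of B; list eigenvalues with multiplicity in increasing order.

Characteristic polynomial: p(s) = s^3 - 27s + 54 = (s - 3)^2(s + 6).
Roots (with multiplicity): -6, 3, 3.

-6, 3, 3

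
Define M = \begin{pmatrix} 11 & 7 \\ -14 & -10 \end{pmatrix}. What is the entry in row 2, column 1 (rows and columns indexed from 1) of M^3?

Characteristic polynomial: s^2 - s - 12 = (s - 4)(s + 3), so the eigenvalues are -3, 4.
s=-3: eigenvector (-1, 2).
s=4: eigenvector (-1, 1).
P = [[-1, -1], [2, 1]], D = diag(-3, 4), P⁻¹ = [[1, 1], [-2, -1]].
M³ = P·diag(-27, 64)·P⁻¹ = [[155, 91], [-182, -118]].
The requested entry is -182.

-182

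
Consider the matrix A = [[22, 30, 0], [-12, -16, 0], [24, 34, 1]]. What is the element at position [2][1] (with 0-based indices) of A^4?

4290

Characteristic polynomial: s^3 - 7s^2 + 14s - 8 = (s - 4)(s - 2)(s - 1), so the eigenvalues are 1, 2, 4.
s=1: eigenvector (0, 0, 1).
s=4: eigenvector (5, -3, 6).
s=2: eigenvector (3, -2, 4).
P = [[0, 5, 3], [0, -3, -2], [1, 6, 4]], D = diag(1, 4, 2), P⁻¹ = [[0, 2, 1], [2, 3, 0], [-3, -5, 0]].
A⁴ = P·diag(1, 256, 16)·P⁻¹ = [[2416, 3600, 0], [-1440, -2144, 0], [2880, 4290, 1]].
The requested entry is 4290.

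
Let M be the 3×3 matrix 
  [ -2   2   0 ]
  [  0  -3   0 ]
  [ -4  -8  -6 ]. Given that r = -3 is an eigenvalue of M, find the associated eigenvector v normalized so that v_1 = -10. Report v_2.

5

M + 3I = [[1, 2, 0], [0, 0, 0], [-4, -8, -3]].
Solving (M + 3I)v = 0 gives the eigenspace spanned by (-10, 5, 0).
With v_1 = -10, v = (-10, 5, 0), so v_2 = 5.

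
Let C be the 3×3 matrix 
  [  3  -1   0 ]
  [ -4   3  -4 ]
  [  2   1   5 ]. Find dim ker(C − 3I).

1

C − 3I = [[0, -1, 0], [-4, 0, -4], [2, 1, 2]].
This matrix has rank 2, so its null space has dimension 3 − 2 = 1.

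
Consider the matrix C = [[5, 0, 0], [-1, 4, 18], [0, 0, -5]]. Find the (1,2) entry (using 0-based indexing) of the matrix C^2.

Characteristic polynomial: r^3 - 4r^2 - 25r + 100 = (r - 5)(r - 4)(r + 5), so the eigenvalues are -5, 4, 5.
r=5: eigenvector (1, -1, 0).
r=4: eigenvector (0, 1, 0).
r=-5: eigenvector (0, -2, 1).
P = [[1, 0, 0], [-1, 1, -2], [0, 0, 1]], D = diag(5, 4, -5), P⁻¹ = [[1, 0, 0], [1, 1, 2], [0, 0, 1]].
C² = P·diag(25, 16, 25)·P⁻¹ = [[25, 0, 0], [-9, 16, -18], [0, 0, 25]].
The requested entry is -18.

-18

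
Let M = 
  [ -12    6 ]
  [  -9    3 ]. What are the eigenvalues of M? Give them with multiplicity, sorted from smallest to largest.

-6, -3

Characteristic polynomial: p(μ) = μ^2 + 9μ + 18 = (μ + 3)(μ + 6).
Roots (with multiplicity): -6, -3.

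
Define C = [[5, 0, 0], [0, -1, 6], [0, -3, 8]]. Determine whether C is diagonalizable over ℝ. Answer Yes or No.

Characteristic polynomial: p(λ) = λ^3 - 12λ^2 + 45λ - 50 = (λ - 5)^2(λ - 2).
λ = 5 has algebraic multiplicity 2; rank(C − 5I) = 1, so geometric multiplicity = 2.
Every eigenvalue has geometric = algebraic multiplicity, so C is diagonalizable.

Yes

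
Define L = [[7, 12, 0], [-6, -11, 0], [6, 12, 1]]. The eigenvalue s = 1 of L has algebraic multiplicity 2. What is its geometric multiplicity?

2

L − 1I = [[6, 12, 0], [-6, -12, 0], [6, 12, 0]].
This matrix has rank 1, so its null space has dimension 3 − 1 = 2.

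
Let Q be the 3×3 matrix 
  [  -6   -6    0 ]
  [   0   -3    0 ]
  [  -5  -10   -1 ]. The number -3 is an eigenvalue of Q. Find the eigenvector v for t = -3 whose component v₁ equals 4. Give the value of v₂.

Q + 3I = [[-3, -6, 0], [0, 0, 0], [-5, -10, 2]].
Solving (Q + 3I)v = 0 gives the eigenspace spanned by (4, -2, 0).
With v₁ = 4, v = (4, -2, 0), so v₂ = -2.

-2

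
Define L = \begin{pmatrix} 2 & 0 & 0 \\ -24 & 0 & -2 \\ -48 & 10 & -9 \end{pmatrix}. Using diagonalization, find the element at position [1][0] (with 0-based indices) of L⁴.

960

Characteristic polynomial: s^3 + 7s^2 + 2s - 40 = (s - 2)(s + 4)(s + 5), so the eigenvalues are -5, -4, 2.
s=2: eigenvector (1, -4, -8).
s=-4: eigenvector (0, 1, 2).
s=-5: eigenvector (0, 2, 5).
P = [[1, 0, 0], [-4, 1, 2], [-8, 2, 5]], D = diag(2, -4, -5), P⁻¹ = [[1, 0, 0], [4, 5, -2], [0, -2, 1]].
L⁴ = P·diag(16, 256, 625)·P⁻¹ = [[16, 0, 0], [960, -1220, 738], [1920, -3690, 2101]].
The requested entry is 960.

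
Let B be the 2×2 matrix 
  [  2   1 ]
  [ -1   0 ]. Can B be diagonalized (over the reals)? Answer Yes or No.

No

Characteristic polynomial: p(s) = s^2 - 2s + 1 = (s - 1)^2.
s = 1 has algebraic multiplicity 2; rank(B − 1I) = 1, so geometric multiplicity = 1.
Geometric multiplicity < algebraic multiplicity, so B is not diagonalizable.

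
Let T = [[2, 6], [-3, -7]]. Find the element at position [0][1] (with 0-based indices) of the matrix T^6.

Characteristic polynomial: s^2 + 5s + 4 = (s + 1)(s + 4), so the eigenvalues are -4, -1.
s=-4: eigenvector (-1, 1).
s=-1: eigenvector (-2, 1).
P = [[-1, -2], [1, 1]], D = diag(-4, -1), P⁻¹ = [[1, 2], [-1, -1]].
T⁶ = P·diag(4096, 1)·P⁻¹ = [[-4094, -8190], [4095, 8191]].
The requested entry is -8190.

-8190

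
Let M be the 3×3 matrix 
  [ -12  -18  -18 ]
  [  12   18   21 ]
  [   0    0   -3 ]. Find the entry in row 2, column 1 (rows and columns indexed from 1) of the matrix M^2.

Characteristic polynomial: s^3 - 3s^2 - 18s = s(s - 6)(s + 3), so the eigenvalues are -3, 0, 6.
s=0: eigenvector (3, -2, 0).
s=6: eigenvector (-1, 1, 0).
s=-3: eigenvector (0, -1, 1).
P = [[3, -1, 0], [-2, 1, -1], [0, 0, 1]], D = diag(0, 6, -3), P⁻¹ = [[1, 1, 1], [2, 3, 3], [0, 0, 1]].
M² = P·diag(0, 36, 9)·P⁻¹ = [[-72, -108, -108], [72, 108, 99], [0, 0, 9]].
The requested entry is 72.

72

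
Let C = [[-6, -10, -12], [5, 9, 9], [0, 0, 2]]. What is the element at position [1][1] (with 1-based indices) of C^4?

Characteristic polynomial: λ^3 - 5λ^2 + 2λ + 8 = (λ - 4)(λ - 2)(λ + 1), so the eigenvalues are -1, 2, 4.
λ=2: eigenvector (1, -2, 1).
λ=-1: eigenvector (-2, 1, 0).
λ=4: eigenvector (-1, 1, 0).
P = [[1, -2, -1], [-2, 1, 1], [1, 0, 0]], D = diag(2, -1, 4), P⁻¹ = [[0, 0, 1], [-1, -1, -1], [1, 2, 3]].
C⁴ = P·diag(16, 1, 256)·P⁻¹ = [[-254, -510, -750], [255, 511, 735], [0, 0, 16]].
The requested entry is -254.

-254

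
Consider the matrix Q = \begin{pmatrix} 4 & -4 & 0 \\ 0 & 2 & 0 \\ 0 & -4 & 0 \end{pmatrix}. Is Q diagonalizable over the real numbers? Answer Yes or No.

Yes

Characteristic polynomial: p(s) = s^3 - 6s^2 + 8s = s(s - 4)(s - 2).
All 3 eigenvalues are distinct, so Q is diagonalizable.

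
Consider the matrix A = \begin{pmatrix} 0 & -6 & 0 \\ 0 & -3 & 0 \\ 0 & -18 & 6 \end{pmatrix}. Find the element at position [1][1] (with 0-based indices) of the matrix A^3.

Characteristic polynomial: r^3 - 3r^2 - 18r = r(r - 6)(r + 3), so the eigenvalues are -3, 0, 6.
r=0: eigenvector (1, 0, 0).
r=6: eigenvector (0, 0, 1).
r=-3: eigenvector (2, 1, 2).
P = [[1, 0, 2], [0, 0, 1], [0, 1, 2]], D = diag(0, 6, -3), P⁻¹ = [[1, -2, 0], [0, -2, 1], [0, 1, 0]].
A³ = P·diag(0, 216, -27)·P⁻¹ = [[0, -54, 0], [0, -27, 0], [0, -486, 216]].
The requested entry is -27.

-27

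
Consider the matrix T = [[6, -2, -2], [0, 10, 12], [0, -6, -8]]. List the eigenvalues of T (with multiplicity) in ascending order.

Characteristic polynomial: p(λ) = λ^3 - 8λ^2 + 4λ + 48 = (λ - 6)(λ - 4)(λ + 2).
Roots (with multiplicity): -2, 4, 6.

-2, 4, 6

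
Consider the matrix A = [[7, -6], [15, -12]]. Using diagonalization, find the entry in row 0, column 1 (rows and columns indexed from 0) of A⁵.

-1266

Characteristic polynomial: μ^2 + 5μ + 6 = (μ + 2)(μ + 3), so the eigenvalues are -3, -2.
μ=-3: eigenvector (-3, -5).
μ=-2: eigenvector (2, 3).
P = [[-3, 2], [-5, 3]], D = diag(-3, -2), P⁻¹ = [[3, -2], [5, -3]].
A⁵ = P·diag(-243, -32)·P⁻¹ = [[1867, -1266], [3165, -2142]].
The requested entry is -1266.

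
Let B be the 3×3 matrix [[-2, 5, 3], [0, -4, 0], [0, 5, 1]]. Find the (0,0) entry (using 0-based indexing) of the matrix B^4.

Characteristic polynomial: λ^3 + 5λ^2 + 2λ - 8 = (λ - 1)(λ + 2)(λ + 4), so the eigenvalues are -4, -2, 1.
λ=1: eigenvector (1, 0, 1).
λ=-4: eigenvector (-1, 1, -1).
λ=-2: eigenvector (1, 0, 0).
P = [[1, -1, 1], [0, 1, 0], [1, -1, 0]], D = diag(1, -4, -2), P⁻¹ = [[0, 1, 1], [0, 1, 0], [1, 0, -1]].
B⁴ = P·diag(1, 256, 16)·P⁻¹ = [[16, -255, -15], [0, 256, 0], [0, -255, 1]].
The requested entry is 16.

16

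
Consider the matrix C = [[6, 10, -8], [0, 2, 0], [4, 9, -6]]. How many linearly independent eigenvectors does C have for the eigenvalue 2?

C − 2I = [[4, 10, -8], [0, 0, 0], [4, 9, -8]].
This matrix has rank 2, so its null space has dimension 3 − 2 = 1.

1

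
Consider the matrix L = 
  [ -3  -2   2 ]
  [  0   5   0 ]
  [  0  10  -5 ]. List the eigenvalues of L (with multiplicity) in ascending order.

Characteristic polynomial: p(s) = s^3 + 3s^2 - 25s - 75 = (s - 5)(s + 3)(s + 5).
Roots (with multiplicity): -5, -3, 5.

-5, -3, 5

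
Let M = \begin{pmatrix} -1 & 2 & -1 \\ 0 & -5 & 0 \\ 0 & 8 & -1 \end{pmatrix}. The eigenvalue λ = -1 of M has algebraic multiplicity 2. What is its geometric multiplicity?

1

M + 1I = [[0, 2, -1], [0, -4, 0], [0, 8, 0]].
This matrix has rank 2, so its null space has dimension 3 − 2 = 1.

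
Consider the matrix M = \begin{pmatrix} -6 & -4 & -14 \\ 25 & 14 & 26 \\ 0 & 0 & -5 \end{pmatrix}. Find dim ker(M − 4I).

M − 4I = [[-10, -4, -14], [25, 10, 26], [0, 0, -9]].
This matrix has rank 2, so its null space has dimension 3 − 2 = 1.

1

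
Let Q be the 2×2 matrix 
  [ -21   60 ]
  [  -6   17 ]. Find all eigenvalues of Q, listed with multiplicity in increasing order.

-3, -1

Characteristic polynomial: p(r) = r^2 + 4r + 3 = (r + 1)(r + 3).
Roots (with multiplicity): -3, -1.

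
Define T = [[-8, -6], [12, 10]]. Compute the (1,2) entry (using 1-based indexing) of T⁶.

-4032

Characteristic polynomial: μ^2 - 2μ - 8 = (μ - 4)(μ + 2), so the eigenvalues are -2, 4.
μ=4: eigenvector (-1, 2).
μ=-2: eigenvector (-1, 1).
P = [[-1, -1], [2, 1]], D = diag(4, -2), P⁻¹ = [[1, 1], [-2, -1]].
T⁶ = P·diag(4096, 64)·P⁻¹ = [[-3968, -4032], [8064, 8128]].
The requested entry is -4032.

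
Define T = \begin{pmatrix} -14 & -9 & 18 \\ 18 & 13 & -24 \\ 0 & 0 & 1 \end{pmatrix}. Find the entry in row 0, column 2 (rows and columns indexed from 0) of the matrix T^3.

Characteristic polynomial: λ^3 - 21λ + 20 = (λ - 4)(λ - 1)(λ + 5), so the eigenvalues are -5, 1, 4.
λ=4: eigenvector (-1, 2, 0).
λ=-5: eigenvector (1, -1, 0).
λ=1: eigenvector (0, 2, 1).
P = [[-1, 1, 0], [2, -1, 2], [0, 0, 1]], D = diag(4, -5, 1), P⁻¹ = [[1, 1, -2], [2, 1, -2], [0, 0, 1]].
T³ = P·diag(64, -125, 1)·P⁻¹ = [[-314, -189, 378], [378, 253, -504], [0, 0, 1]].
The requested entry is 378.

378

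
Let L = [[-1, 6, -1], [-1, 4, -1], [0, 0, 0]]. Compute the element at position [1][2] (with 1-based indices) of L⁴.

90

Characteristic polynomial: μ^3 - 3μ^2 + 2μ = μ(μ - 2)(μ - 1), so the eigenvalues are 0, 1, 2.
μ=1: eigenvector (3, 1, 0).
μ=2: eigenvector (2, 1, 0).
μ=0: eigenvector (-1, 0, 1).
P = [[3, 2, -1], [1, 1, 0], [0, 0, 1]], D = diag(1, 2, 0), P⁻¹ = [[1, -2, 1], [-1, 3, -1], [0, 0, 1]].
L⁴ = P·diag(1, 16, 0)·P⁻¹ = [[-29, 90, -29], [-15, 46, -15], [0, 0, 0]].
The requested entry is 90.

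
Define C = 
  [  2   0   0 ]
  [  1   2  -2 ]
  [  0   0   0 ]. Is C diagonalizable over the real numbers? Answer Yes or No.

No

Characteristic polynomial: p(μ) = μ^3 - 4μ^2 + 4μ = μ(μ - 2)^2.
μ = 2 has algebraic multiplicity 2; rank(C − 2I) = 2, so geometric multiplicity = 1.
Geometric multiplicity < algebraic multiplicity, so C is not diagonalizable.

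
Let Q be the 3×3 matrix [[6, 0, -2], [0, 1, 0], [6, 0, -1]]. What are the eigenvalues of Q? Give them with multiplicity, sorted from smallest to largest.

Characteristic polynomial: p(μ) = μ^3 - 6μ^2 + 11μ - 6 = (μ - 3)(μ - 2)(μ - 1).
Roots (with multiplicity): 1, 2, 3.

1, 2, 3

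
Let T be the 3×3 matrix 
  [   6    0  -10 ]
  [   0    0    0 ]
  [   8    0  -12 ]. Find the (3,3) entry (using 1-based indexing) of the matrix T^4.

1216

Characteristic polynomial: λ^3 + 6λ^2 + 8λ = λ(λ + 2)(λ + 4), so the eigenvalues are -4, -2, 0.
λ=-2: eigenvector (5, 0, 4).
λ=0: eigenvector (0, 1, 0).
λ=-4: eigenvector (1, 0, 1).
P = [[5, 0, 1], [0, 1, 0], [4, 0, 1]], D = diag(-2, 0, -4), P⁻¹ = [[1, 0, -1], [0, 1, 0], [-4, 0, 5]].
T⁴ = P·diag(16, 0, 256)·P⁻¹ = [[-944, 0, 1200], [0, 0, 0], [-960, 0, 1216]].
The requested entry is 1216.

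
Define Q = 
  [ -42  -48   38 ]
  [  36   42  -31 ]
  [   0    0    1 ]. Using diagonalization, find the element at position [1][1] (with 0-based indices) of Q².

Characteristic polynomial: s^3 - s^2 - 36s + 36 = (s - 6)(s - 1)(s + 6), so the eigenvalues are -6, 1, 6.
s=6: eigenvector (-1, 1, 0).
s=-6: eigenvector (-4, 3, 0).
s=1: eigenvector (2, -1, 1).
P = [[-1, -4, 2], [1, 3, -1], [0, 0, 1]], D = diag(6, -6, 1), P⁻¹ = [[3, 4, -2], [-1, -1, 1], [0, 0, 1]].
Q² = P·diag(36, 36, 1)·P⁻¹ = [[36, 0, -70], [0, 36, 35], [0, 0, 1]].
The requested entry is 36.

36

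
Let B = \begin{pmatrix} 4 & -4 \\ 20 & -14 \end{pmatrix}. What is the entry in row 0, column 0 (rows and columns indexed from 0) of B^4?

-3904

Characteristic polynomial: r^2 + 10r + 24 = (r + 4)(r + 6), so the eigenvalues are -6, -4.
r=-6: eigenvector (2, 5).
r=-4: eigenvector (1, 2).
P = [[2, 1], [5, 2]], D = diag(-6, -4), P⁻¹ = [[-2, 1], [5, -2]].
B⁴ = P·diag(1296, 256)·P⁻¹ = [[-3904, 2080], [-10400, 5456]].
The requested entry is -3904.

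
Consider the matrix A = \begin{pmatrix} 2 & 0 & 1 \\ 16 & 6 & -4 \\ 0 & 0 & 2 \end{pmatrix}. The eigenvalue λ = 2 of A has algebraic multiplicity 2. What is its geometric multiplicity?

1

A − 2I = [[0, 0, 1], [16, 4, -4], [0, 0, 0]].
This matrix has rank 2, so its null space has dimension 3 − 2 = 1.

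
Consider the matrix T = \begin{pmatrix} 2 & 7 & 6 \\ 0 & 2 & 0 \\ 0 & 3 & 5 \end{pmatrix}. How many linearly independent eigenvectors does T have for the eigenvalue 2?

1

T − 2I = [[0, 7, 6], [0, 0, 0], [0, 3, 3]].
This matrix has rank 2, so its null space has dimension 3 − 2 = 1.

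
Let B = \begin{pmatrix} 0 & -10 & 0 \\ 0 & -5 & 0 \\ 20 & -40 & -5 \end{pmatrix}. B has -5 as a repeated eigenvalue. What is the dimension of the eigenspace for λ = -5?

B + 5I = [[5, -10, 0], [0, 0, 0], [20, -40, 0]].
This matrix has rank 1, so its null space has dimension 3 − 1 = 2.

2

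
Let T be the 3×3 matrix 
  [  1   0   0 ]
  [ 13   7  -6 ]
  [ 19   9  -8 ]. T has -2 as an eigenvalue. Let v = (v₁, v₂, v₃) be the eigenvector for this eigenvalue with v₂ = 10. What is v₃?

15

T + 2I = [[3, 0, 0], [13, 9, -6], [19, 9, -6]].
Solving (T + 2I)v = 0 gives the eigenspace spanned by (0, 10, 15).
With v₂ = 10, v = (0, 10, 15), so v₃ = 15.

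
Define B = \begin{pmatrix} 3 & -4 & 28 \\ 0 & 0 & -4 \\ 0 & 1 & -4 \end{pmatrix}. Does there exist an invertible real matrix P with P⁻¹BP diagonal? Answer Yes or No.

Characteristic polynomial: p(t) = t^3 + t^2 - 8t - 12 = (t - 3)(t + 2)^2.
t = -2 has algebraic multiplicity 2; rank(B + 2I) = 2, so geometric multiplicity = 1.
Geometric multiplicity < algebraic multiplicity, so B is not diagonalizable.

No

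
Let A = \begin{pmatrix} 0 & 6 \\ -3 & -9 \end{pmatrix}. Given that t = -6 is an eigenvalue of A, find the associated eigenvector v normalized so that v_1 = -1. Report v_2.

1

A + 6I = [[6, 6], [-3, -3]].
Solving (A + 6I)v = 0 gives the eigenspace spanned by (-1, 1).
With v_1 = -1, v = (-1, 1), so v_2 = 1.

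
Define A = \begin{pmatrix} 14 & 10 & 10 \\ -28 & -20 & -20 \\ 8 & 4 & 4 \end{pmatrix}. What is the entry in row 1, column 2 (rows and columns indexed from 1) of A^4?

-1040

Characteristic polynomial: r^3 + 2r^2 - 24r = r(r - 4)(r + 6), so the eigenvalues are -6, 0, 4.
r=4: eigenvector (1, -2, 1).
r=-6: eigenvector (-1, 2, 0).
r=0: eigenvector (0, -1, 1).
P = [[1, -1, 0], [-2, 2, -1], [1, 0, 1]], D = diag(4, -6, 0), P⁻¹ = [[2, 1, 1], [1, 1, 1], [-2, -1, 0]].
A⁴ = P·diag(256, 1296, 0)·P⁻¹ = [[-784, -1040, -1040], [1568, 2080, 2080], [512, 256, 256]].
The requested entry is -1040.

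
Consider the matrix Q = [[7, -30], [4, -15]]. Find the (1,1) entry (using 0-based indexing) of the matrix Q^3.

-615

Characteristic polynomial: s^2 + 8s + 15 = (s + 3)(s + 5), so the eigenvalues are -5, -3.
s=-3: eigenvector (3, 1).
s=-5: eigenvector (-5, -2).
P = [[3, -5], [1, -2]], D = diag(-3, -5), P⁻¹ = [[2, -5], [1, -3]].
Q³ = P·diag(-27, -125)·P⁻¹ = [[463, -1470], [196, -615]].
The requested entry is -615.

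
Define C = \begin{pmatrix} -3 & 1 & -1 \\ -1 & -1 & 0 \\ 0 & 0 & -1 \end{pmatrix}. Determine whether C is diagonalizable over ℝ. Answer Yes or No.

No

Characteristic polynomial: p(r) = r^3 + 5r^2 + 8r + 4 = (r + 1)(r + 2)^2.
r = -2 has algebraic multiplicity 2; rank(C + 2I) = 2, so geometric multiplicity = 1.
Geometric multiplicity < algebraic multiplicity, so C is not diagonalizable.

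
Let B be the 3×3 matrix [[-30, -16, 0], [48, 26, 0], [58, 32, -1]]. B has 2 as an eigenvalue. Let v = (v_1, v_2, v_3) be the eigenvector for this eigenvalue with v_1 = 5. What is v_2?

-10

B − 2I = [[-32, -16, 0], [48, 24, 0], [58, 32, -3]].
Solving (B − 2I)v = 0 gives the eigenspace spanned by (5, -10, -10).
With v_1 = 5, v = (5, -10, -10), so v_2 = -10.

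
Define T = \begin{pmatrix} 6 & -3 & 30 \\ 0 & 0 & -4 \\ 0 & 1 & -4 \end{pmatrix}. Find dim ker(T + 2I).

T + 2I = [[8, -3, 30], [0, 2, -4], [0, 1, -2]].
This matrix has rank 2, so its null space has dimension 3 − 2 = 1.

1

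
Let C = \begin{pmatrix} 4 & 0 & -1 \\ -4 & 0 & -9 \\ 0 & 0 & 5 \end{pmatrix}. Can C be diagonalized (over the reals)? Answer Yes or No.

Characteristic polynomial: p(s) = s^3 - 9s^2 + 20s = s(s - 5)(s - 4).
All 3 eigenvalues are distinct, so C is diagonalizable.

Yes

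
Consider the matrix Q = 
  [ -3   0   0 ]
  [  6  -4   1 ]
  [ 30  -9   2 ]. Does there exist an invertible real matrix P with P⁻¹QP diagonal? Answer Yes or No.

No

Characteristic polynomial: p(t) = t^3 + 5t^2 + 7t + 3 = (t + 1)^2(t + 3).
t = -1 has algebraic multiplicity 2; rank(Q + 1I) = 2, so geometric multiplicity = 1.
Geometric multiplicity < algebraic multiplicity, so Q is not diagonalizable.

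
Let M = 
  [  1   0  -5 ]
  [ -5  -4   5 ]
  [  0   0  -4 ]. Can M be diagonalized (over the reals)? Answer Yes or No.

Yes

Characteristic polynomial: p(r) = r^3 + 7r^2 + 8r - 16 = (r - 1)(r + 4)^2.
r = -4 has algebraic multiplicity 2; rank(M + 4I) = 1, so geometric multiplicity = 2.
Every eigenvalue has geometric = algebraic multiplicity, so M is diagonalizable.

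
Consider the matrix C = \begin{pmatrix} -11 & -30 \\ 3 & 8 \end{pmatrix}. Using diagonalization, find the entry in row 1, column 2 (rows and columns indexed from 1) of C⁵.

-930

Characteristic polynomial: λ^2 + 3λ + 2 = (λ + 1)(λ + 2), so the eigenvalues are -2, -1.
λ=-2: eigenvector (10, -3).
λ=-1: eigenvector (-3, 1).
P = [[10, -3], [-3, 1]], D = diag(-2, -1), P⁻¹ = [[1, 3], [3, 10]].
C⁵ = P·diag(-32, -1)·P⁻¹ = [[-311, -930], [93, 278]].
The requested entry is -930.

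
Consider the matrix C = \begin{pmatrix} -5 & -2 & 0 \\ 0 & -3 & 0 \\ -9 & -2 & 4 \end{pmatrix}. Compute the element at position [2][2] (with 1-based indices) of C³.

-27

Characteristic polynomial: μ^3 + 4μ^2 - 17μ - 60 = (μ - 4)(μ + 3)(μ + 5), so the eigenvalues are -5, -3, 4.
μ=-5: eigenvector (1, 0, 1).
μ=4: eigenvector (0, 0, 1).
μ=-3: eigenvector (-1, 1, -1).
P = [[1, 0, -1], [0, 0, 1], [1, 1, -1]], D = diag(-5, 4, -3), P⁻¹ = [[1, 1, 0], [-1, 0, 1], [0, 1, 0]].
C³ = P·diag(-125, 64, -27)·P⁻¹ = [[-125, -98, 0], [0, -27, 0], [-189, -98, 64]].
The requested entry is -27.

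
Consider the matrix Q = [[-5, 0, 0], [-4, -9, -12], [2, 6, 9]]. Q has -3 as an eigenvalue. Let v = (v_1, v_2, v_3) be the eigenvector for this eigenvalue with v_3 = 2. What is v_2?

-4

Q + 3I = [[-2, 0, 0], [-4, -6, -12], [2, 6, 12]].
Solving (Q + 3I)v = 0 gives the eigenspace spanned by (0, -4, 2).
With v_3 = 2, v = (0, -4, 2), so v_2 = -4.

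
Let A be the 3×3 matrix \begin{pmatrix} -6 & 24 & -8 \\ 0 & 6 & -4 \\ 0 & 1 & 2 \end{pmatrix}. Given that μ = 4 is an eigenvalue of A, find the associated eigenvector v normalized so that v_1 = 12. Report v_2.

6

A − 4I = [[-10, 24, -8], [0, 2, -4], [0, 1, -2]].
Solving (A − 4I)v = 0 gives the eigenspace spanned by (12, 6, 3).
With v_1 = 12, v = (12, 6, 3), so v_2 = 6.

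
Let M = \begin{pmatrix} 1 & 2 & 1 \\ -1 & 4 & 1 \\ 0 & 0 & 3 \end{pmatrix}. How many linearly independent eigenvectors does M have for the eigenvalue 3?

1

M − 3I = [[-2, 2, 1], [-1, 1, 1], [0, 0, 0]].
This matrix has rank 2, so its null space has dimension 3 − 2 = 1.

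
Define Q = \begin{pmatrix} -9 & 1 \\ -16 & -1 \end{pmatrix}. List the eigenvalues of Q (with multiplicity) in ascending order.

-5, -5

Characteristic polynomial: p(s) = s^2 + 10s + 25 = (s + 5)^2.
Roots (with multiplicity): -5, -5.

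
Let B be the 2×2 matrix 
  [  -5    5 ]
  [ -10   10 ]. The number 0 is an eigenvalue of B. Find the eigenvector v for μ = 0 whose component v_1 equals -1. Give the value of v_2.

-1

B = [[-5, 5], [-10, 10]].
Solving (B)v = 0 gives the eigenspace spanned by (-1, -1).
With v_1 = -1, v = (-1, -1), so v_2 = -1.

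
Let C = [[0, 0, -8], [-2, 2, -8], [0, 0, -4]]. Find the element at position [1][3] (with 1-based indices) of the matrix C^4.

Characteristic polynomial: μ^3 + 2μ^2 - 8μ = μ(μ - 2)(μ + 4), so the eigenvalues are -4, 0, 2.
μ=0: eigenvector (1, 1, 0).
μ=2: eigenvector (0, 1, 0).
μ=-4: eigenvector (2, 2, 1).
P = [[1, 0, 2], [1, 1, 2], [0, 0, 1]], D = diag(0, 2, -4), P⁻¹ = [[1, 0, -2], [-1, 1, 0], [0, 0, 1]].
C⁴ = P·diag(0, 16, 256)·P⁻¹ = [[0, 0, 512], [-16, 16, 512], [0, 0, 256]].
The requested entry is 512.

512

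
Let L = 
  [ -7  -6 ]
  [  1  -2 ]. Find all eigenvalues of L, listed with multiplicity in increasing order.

-5, -4

Characteristic polynomial: p(λ) = λ^2 + 9λ + 20 = (λ + 4)(λ + 5).
Roots (with multiplicity): -5, -4.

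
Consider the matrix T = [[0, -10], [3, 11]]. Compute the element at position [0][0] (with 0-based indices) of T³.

-330

Characteristic polynomial: s^2 - 11s + 30 = (s - 6)(s - 5), so the eigenvalues are 5, 6.
s=6: eigenvector (-5, 3).
s=5: eigenvector (-2, 1).
P = [[-5, -2], [3, 1]], D = diag(6, 5), P⁻¹ = [[1, 2], [-3, -5]].
T³ = P·diag(216, 125)·P⁻¹ = [[-330, -910], [273, 671]].
The requested entry is -330.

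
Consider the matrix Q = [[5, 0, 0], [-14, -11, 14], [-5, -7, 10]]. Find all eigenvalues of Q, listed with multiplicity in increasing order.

-4, 3, 5

Characteristic polynomial: p(λ) = λ^3 - 4λ^2 - 17λ + 60 = (λ - 5)(λ - 3)(λ + 4).
Roots (with multiplicity): -4, 3, 5.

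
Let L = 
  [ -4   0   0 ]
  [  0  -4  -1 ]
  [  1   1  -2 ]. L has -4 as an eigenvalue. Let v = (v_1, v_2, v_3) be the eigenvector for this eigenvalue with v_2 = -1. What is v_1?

1

L + 4I = [[0, 0, 0], [0, 0, -1], [1, 1, 2]].
Solving (L + 4I)v = 0 gives the eigenspace spanned by (1, -1, 0).
With v_2 = -1, v = (1, -1, 0), so v_1 = 1.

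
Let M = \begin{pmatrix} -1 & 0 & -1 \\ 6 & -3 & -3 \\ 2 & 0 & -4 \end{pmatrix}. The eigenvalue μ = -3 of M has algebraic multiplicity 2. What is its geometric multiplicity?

2

M + 3I = [[2, 0, -1], [6, 0, -3], [2, 0, -1]].
This matrix has rank 1, so its null space has dimension 3 − 1 = 2.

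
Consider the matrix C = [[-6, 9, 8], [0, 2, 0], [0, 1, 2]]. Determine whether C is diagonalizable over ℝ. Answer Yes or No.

Characteristic polynomial: p(t) = t^3 + 2t^2 - 20t + 24 = (t - 2)^2(t + 6).
t = 2 has algebraic multiplicity 2; rank(C − 2I) = 2, so geometric multiplicity = 1.
Geometric multiplicity < algebraic multiplicity, so C is not diagonalizable.

No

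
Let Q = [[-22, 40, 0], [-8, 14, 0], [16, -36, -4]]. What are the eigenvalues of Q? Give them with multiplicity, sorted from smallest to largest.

-6, -4, -2

Characteristic polynomial: p(λ) = λ^3 + 12λ^2 + 44λ + 48 = (λ + 2)(λ + 4)(λ + 6).
Roots (with multiplicity): -6, -4, -2.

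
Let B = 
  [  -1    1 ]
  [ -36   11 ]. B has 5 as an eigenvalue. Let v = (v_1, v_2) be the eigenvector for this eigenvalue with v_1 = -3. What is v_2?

B − 5I = [[-6, 1], [-36, 6]].
Solving (B − 5I)v = 0 gives the eigenspace spanned by (-3, -18).
With v_1 = -3, v = (-3, -18), so v_2 = -18.

-18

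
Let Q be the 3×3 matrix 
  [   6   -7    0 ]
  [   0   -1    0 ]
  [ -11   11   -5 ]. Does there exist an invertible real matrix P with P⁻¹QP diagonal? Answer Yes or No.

Yes

Characteristic polynomial: p(t) = t^3 - 31t - 30 = (t - 6)(t + 1)(t + 5).
All 3 eigenvalues are distinct, so Q is diagonalizable.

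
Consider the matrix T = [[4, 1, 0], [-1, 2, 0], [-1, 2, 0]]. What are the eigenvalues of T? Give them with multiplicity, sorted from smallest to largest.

0, 3, 3

Characteristic polynomial: p(λ) = λ^3 - 6λ^2 + 9λ = λ(λ - 3)^2.
Roots (with multiplicity): 0, 3, 3.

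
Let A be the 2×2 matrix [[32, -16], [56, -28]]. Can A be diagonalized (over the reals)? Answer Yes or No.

Characteristic polynomial: p(t) = t^2 - 4t = t(t - 4).
All 2 eigenvalues are distinct, so A is diagonalizable.

Yes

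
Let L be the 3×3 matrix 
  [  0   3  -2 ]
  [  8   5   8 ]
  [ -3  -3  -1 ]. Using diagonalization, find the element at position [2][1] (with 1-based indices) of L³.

152

Characteristic polynomial: μ^3 - 4μ^2 - 11μ + 30 = (μ - 5)(μ - 2)(μ + 3), so the eigenvalues are -3, 2, 5.
μ=2: eigenvector (-1, 0, 1).
μ=-3: eigenvector (-1, 1, 0).
μ=5: eigenvector (-1, -1, 1).
P = [[-1, -1, -1], [0, 1, -1], [1, 0, 1]], D = diag(2, -3, 5), P⁻¹ = [[1, 1, 2], [-1, 0, -1], [-1, -1, -1]].
L³ = P·diag(8, -27, 125)·P⁻¹ = [[90, 117, 82], [152, 125, 152], [-117, -117, -109]].
The requested entry is 152.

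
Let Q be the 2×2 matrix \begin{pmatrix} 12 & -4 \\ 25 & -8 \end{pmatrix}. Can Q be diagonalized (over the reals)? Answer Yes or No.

No

Characteristic polynomial: p(λ) = λ^2 - 4λ + 4 = (λ - 2)^2.
λ = 2 has algebraic multiplicity 2; rank(Q − 2I) = 1, so geometric multiplicity = 1.
Geometric multiplicity < algebraic multiplicity, so Q is not diagonalizable.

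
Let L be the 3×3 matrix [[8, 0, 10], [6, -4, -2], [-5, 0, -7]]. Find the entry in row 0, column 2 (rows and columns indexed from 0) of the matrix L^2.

10

Characteristic polynomial: μ^3 + 3μ^2 - 10μ - 24 = (μ - 3)(μ + 2)(μ + 4), so the eigenvalues are -4, -2, 3.
μ=-2: eigenvector (-1, -4, 1).
μ=-4: eigenvector (0, 1, 0).
μ=3: eigenvector (-2, -2, 1).
P = [[-1, 0, -2], [-4, 1, -2], [1, 0, 1]], D = diag(-2, -4, 3), P⁻¹ = [[1, 0, 2], [2, 1, 6], [-1, 0, -1]].
L² = P·diag(4, 16, 9)·P⁻¹ = [[14, 0, 10], [34, 16, 82], [-5, 0, -1]].
The requested entry is 10.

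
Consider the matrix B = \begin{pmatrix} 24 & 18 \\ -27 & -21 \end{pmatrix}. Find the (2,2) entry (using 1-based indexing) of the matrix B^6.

Characteristic polynomial: μ^2 - 3μ - 18 = (μ - 6)(μ + 3), so the eigenvalues are -3, 6.
μ=-3: eigenvector (-2, 3).
μ=6: eigenvector (-1, 1).
P = [[-2, -1], [3, 1]], D = diag(-3, 6), P⁻¹ = [[1, 1], [-3, -2]].
B⁶ = P·diag(729, 46656)·P⁻¹ = [[138510, 91854], [-137781, -91125]].
The requested entry is -91125.

-91125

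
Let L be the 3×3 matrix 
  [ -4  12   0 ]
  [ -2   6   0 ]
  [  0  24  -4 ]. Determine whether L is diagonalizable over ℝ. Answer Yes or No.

Characteristic polynomial: p(r) = r^3 + 2r^2 - 8r = r(r - 2)(r + 4).
All 3 eigenvalues are distinct, so L is diagonalizable.

Yes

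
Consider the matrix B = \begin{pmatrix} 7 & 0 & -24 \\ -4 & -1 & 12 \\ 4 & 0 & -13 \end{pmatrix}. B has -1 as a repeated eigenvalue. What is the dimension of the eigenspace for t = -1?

B + 1I = [[8, 0, -24], [-4, 0, 12], [4, 0, -12]].
This matrix has rank 1, so its null space has dimension 3 − 1 = 2.

2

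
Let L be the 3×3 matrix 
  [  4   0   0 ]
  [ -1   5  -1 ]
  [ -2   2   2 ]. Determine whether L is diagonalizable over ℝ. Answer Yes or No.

Yes

Characteristic polynomial: p(t) = t^3 - 11t^2 + 40t - 48 = (t - 4)^2(t - 3).
t = 4 has algebraic multiplicity 2; rank(L − 4I) = 1, so geometric multiplicity = 2.
Every eigenvalue has geometric = algebraic multiplicity, so L is diagonalizable.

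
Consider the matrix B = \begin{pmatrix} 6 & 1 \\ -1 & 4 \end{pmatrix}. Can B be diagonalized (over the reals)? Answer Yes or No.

Characteristic polynomial: p(s) = s^2 - 10s + 25 = (s - 5)^2.
s = 5 has algebraic multiplicity 2; rank(B − 5I) = 1, so geometric multiplicity = 1.
Geometric multiplicity < algebraic multiplicity, so B is not diagonalizable.

No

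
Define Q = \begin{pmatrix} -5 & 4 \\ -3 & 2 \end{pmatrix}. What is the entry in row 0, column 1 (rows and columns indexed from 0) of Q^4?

Characteristic polynomial: λ^2 + 3λ + 2 = (λ + 1)(λ + 2), so the eigenvalues are -2, -1.
λ=-1: eigenvector (1, 1).
λ=-2: eigenvector (-4, -3).
P = [[1, -4], [1, -3]], D = diag(-1, -2), P⁻¹ = [[-3, 4], [-1, 1]].
Q⁴ = P·diag(1, 16)·P⁻¹ = [[61, -60], [45, -44]].
The requested entry is -60.

-60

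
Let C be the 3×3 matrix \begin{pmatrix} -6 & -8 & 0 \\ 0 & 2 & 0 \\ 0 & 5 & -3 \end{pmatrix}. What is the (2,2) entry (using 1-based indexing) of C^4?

16

Characteristic polynomial: μ^3 + 7μ^2 - 36 = (μ - 2)(μ + 3)(μ + 6), so the eigenvalues are -6, -3, 2.
μ=-6: eigenvector (1, 0, 0).
μ=2: eigenvector (-1, 1, 1).
μ=-3: eigenvector (0, 0, 1).
P = [[1, -1, 0], [0, 1, 0], [0, 1, 1]], D = diag(-6, 2, -3), P⁻¹ = [[1, 1, 0], [0, 1, 0], [0, -1, 1]].
C⁴ = P·diag(1296, 16, 81)·P⁻¹ = [[1296, 1280, 0], [0, 16, 0], [0, -65, 81]].
The requested entry is 16.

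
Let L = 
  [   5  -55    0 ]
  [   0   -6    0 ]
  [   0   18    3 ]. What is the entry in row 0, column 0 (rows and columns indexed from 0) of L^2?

25

Characteristic polynomial: t^3 - 2t^2 - 33t + 90 = (t - 5)(t - 3)(t + 6), so the eigenvalues are -6, 3, 5.
t=5: eigenvector (1, 0, 0).
t=-6: eigenvector (5, 1, -2).
t=3: eigenvector (0, 0, 1).
P = [[1, 5, 0], [0, 1, 0], [0, -2, 1]], D = diag(5, -6, 3), P⁻¹ = [[1, -5, 0], [0, 1, 0], [0, 2, 1]].
L² = P·diag(25, 36, 9)·P⁻¹ = [[25, 55, 0], [0, 36, 0], [0, -54, 9]].
The requested entry is 25.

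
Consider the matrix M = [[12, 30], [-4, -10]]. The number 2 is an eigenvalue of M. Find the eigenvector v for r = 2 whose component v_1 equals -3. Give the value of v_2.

1

M − 2I = [[10, 30], [-4, -12]].
Solving (M − 2I)v = 0 gives the eigenspace spanned by (-3, 1).
With v_1 = -3, v = (-3, 1), so v_2 = 1.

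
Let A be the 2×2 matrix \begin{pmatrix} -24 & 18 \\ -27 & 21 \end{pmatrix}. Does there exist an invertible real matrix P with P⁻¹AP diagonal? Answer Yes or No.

Yes

Characteristic polynomial: p(t) = t^2 + 3t - 18 = (t - 3)(t + 6).
All 2 eigenvalues are distinct, so A is diagonalizable.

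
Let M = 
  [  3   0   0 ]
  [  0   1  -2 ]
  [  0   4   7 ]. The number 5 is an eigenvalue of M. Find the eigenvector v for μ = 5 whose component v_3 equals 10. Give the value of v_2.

-5

M − 5I = [[-2, 0, 0], [0, -4, -2], [0, 4, 2]].
Solving (M − 5I)v = 0 gives the eigenspace spanned by (0, -5, 10).
With v_3 = 10, v = (0, -5, 10), so v_2 = -5.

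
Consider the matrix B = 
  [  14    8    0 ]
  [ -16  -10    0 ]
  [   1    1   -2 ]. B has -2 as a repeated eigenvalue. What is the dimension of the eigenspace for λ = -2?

1

B + 2I = [[16, 8, 0], [-16, -8, 0], [1, 1, 0]].
This matrix has rank 2, so its null space has dimension 3 − 2 = 1.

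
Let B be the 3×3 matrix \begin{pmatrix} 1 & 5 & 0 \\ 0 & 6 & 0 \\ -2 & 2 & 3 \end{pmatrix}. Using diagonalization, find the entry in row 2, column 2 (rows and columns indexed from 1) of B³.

Characteristic polynomial: μ^3 - 10μ^2 + 27μ - 18 = (μ - 6)(μ - 3)(μ - 1), so the eigenvalues are 1, 3, 6.
μ=1: eigenvector (1, 0, 1).
μ=6: eigenvector (1, 1, 0).
μ=3: eigenvector (0, 0, 1).
P = [[1, 1, 0], [0, 1, 0], [1, 0, 1]], D = diag(1, 6, 3), P⁻¹ = [[1, -1, 0], [0, 1, 0], [-1, 1, 1]].
B³ = P·diag(1, 216, 27)·P⁻¹ = [[1, 215, 0], [0, 216, 0], [-26, 26, 27]].
The requested entry is 216.

216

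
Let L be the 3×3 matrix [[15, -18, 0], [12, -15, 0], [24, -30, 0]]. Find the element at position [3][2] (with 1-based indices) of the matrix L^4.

Characteristic polynomial: r^3 - 9r = r(r - 3)(r + 3), so the eigenvalues are -3, 0, 3.
r=3: eigenvector (3, 2, 4).
r=-3: eigenvector (1, 1, 2).
r=0: eigenvector (0, 0, 1).
P = [[3, 1, 0], [2, 1, 0], [4, 2, 1]], D = diag(3, -3, 0), P⁻¹ = [[1, -1, 0], [-2, 3, 0], [0, -2, 1]].
L⁴ = P·diag(81, 81, 0)·P⁻¹ = [[81, 0, 0], [0, 81, 0], [0, 162, 0]].
The requested entry is 162.

162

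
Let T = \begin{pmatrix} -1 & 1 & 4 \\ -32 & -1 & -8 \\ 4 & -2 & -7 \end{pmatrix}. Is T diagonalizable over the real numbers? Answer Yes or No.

No

Characteristic polynomial: p(s) = s^3 + 9s^2 + 15s - 25 = (s - 1)(s + 5)^2.
s = -5 has algebraic multiplicity 2; rank(T + 5I) = 2, so geometric multiplicity = 1.
Geometric multiplicity < algebraic multiplicity, so T is not diagonalizable.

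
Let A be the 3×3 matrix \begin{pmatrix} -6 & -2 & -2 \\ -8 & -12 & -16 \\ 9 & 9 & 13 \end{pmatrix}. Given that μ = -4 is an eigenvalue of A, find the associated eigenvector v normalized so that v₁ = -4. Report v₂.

A + 4I = [[-2, -2, -2], [-8, -8, -16], [9, 9, 17]].
Solving (A + 4I)v = 0 gives the eigenspace spanned by (-4, 4, 0).
With v₁ = -4, v = (-4, 4, 0), so v₂ = 4.

4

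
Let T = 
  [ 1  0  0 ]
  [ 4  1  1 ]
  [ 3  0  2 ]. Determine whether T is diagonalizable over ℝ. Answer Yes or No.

No

Characteristic polynomial: p(λ) = λ^3 - 4λ^2 + 5λ - 2 = (λ - 2)(λ - 1)^2.
λ = 1 has algebraic multiplicity 2; rank(T − 1I) = 2, so geometric multiplicity = 1.
Geometric multiplicity < algebraic multiplicity, so T is not diagonalizable.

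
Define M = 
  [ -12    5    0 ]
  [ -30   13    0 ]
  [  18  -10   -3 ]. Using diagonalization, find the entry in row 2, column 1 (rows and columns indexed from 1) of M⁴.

Characteristic polynomial: μ^3 + 2μ^2 - 9μ - 18 = (μ - 3)(μ + 2)(μ + 3), so the eigenvalues are -3, -2, 3.
μ=-2: eigenvector (1, 2, -2).
μ=3: eigenvector (1, 3, -2).
μ=-3: eigenvector (0, 0, 1).
P = [[1, 1, 0], [2, 3, 0], [-2, -2, 1]], D = diag(-2, 3, -3), P⁻¹ = [[3, -1, 0], [-2, 1, 0], [2, 0, 1]].
M⁴ = P·diag(16, 81, 81)·P⁻¹ = [[-114, 65, 0], [-390, 211, 0], [390, -130, 81]].
The requested entry is -390.

-390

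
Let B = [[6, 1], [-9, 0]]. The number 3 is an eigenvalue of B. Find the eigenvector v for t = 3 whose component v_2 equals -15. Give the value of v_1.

B − 3I = [[3, 1], [-9, -3]].
Solving (B − 3I)v = 0 gives the eigenspace spanned by (5, -15).
With v_2 = -15, v = (5, -15), so v_1 = 5.

5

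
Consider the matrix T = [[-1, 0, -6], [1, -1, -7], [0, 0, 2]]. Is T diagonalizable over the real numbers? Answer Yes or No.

No

Characteristic polynomial: p(s) = s^3 - 3s - 2 = (s - 2)(s + 1)^2.
s = -1 has algebraic multiplicity 2; rank(T + 1I) = 2, so geometric multiplicity = 1.
Geometric multiplicity < algebraic multiplicity, so T is not diagonalizable.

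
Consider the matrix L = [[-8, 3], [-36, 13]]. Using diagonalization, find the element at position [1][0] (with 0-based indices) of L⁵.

-12276

Characteristic polynomial: t^2 - 5t + 4 = (t - 4)(t - 1), so the eigenvalues are 1, 4.
t=1: eigenvector (1, 3).
t=4: eigenvector (1, 4).
P = [[1, 1], [3, 4]], D = diag(1, 4), P⁻¹ = [[4, -1], [-3, 1]].
L⁵ = P·diag(1, 1024)·P⁻¹ = [[-3068, 1023], [-12276, 4093]].
The requested entry is -12276.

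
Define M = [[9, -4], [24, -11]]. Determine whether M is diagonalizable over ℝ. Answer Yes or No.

Yes

Characteristic polynomial: p(λ) = λ^2 + 2λ - 3 = (λ - 1)(λ + 3).
All 2 eigenvalues are distinct, so M is diagonalizable.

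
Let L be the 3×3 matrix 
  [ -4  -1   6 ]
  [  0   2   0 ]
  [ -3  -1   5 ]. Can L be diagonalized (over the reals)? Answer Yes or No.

Characteristic polynomial: p(λ) = λ^3 - 3λ^2 + 4 = (λ - 2)^2(λ + 1).
λ = 2 has algebraic multiplicity 2; rank(L − 2I) = 2, so geometric multiplicity = 1.
Geometric multiplicity < algebraic multiplicity, so L is not diagonalizable.

No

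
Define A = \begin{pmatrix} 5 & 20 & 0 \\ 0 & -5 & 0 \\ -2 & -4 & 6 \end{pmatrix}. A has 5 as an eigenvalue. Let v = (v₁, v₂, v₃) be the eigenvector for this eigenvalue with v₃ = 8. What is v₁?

A − 5I = [[0, 20, 0], [0, -10, 0], [-2, -4, 1]].
Solving (A − 5I)v = 0 gives the eigenspace spanned by (4, 0, 8).
With v₃ = 8, v = (4, 0, 8), so v₁ = 4.

4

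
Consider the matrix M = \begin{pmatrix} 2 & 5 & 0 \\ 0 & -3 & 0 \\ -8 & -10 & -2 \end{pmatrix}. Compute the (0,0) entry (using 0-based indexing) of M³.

Characteristic polynomial: s^3 + 3s^2 - 4s - 12 = (s - 2)(s + 2)(s + 3), so the eigenvalues are -3, -2, 2.
s=2: eigenvector (1, 0, -2).
s=-2: eigenvector (0, 0, 1).
s=-3: eigenvector (-1, 1, 2).
P = [[1, 0, -1], [0, 0, 1], [-2, 1, 2]], D = diag(2, -2, -3), P⁻¹ = [[1, 1, 0], [2, 0, 1], [0, 1, 0]].
M³ = P·diag(8, -8, -27)·P⁻¹ = [[8, 35, 0], [0, -27, 0], [-32, -70, -8]].
The requested entry is 8.

8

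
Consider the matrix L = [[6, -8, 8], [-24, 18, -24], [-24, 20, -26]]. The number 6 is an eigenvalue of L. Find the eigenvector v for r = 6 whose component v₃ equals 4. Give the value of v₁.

L − 6I = [[0, -8, 8], [-24, 12, -24], [-24, 20, -32]].
Solving (L − 6I)v = 0 gives the eigenspace spanned by (-2, 4, 4).
With v₃ = 4, v = (-2, 4, 4), so v₁ = -2.

-2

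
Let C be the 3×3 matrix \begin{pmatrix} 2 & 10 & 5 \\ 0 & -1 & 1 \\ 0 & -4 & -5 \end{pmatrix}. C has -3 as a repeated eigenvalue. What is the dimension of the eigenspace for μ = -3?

C + 3I = [[5, 10, 5], [0, 2, 1], [0, -4, -2]].
This matrix has rank 2, so its null space has dimension 3 − 2 = 1.

1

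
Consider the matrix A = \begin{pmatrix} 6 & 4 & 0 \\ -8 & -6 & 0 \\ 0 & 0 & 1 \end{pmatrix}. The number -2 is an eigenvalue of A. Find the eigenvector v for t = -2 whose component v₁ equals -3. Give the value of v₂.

A + 2I = [[8, 4, 0], [-8, -4, 0], [0, 0, 3]].
Solving (A + 2I)v = 0 gives the eigenspace spanned by (-3, 6, 0).
With v₁ = -3, v = (-3, 6, 0), so v₂ = 6.

6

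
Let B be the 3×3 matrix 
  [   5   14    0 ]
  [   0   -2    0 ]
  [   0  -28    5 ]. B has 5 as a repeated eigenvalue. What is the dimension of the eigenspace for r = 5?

2

B − 5I = [[0, 14, 0], [0, -7, 0], [0, -28, 0]].
This matrix has rank 1, so its null space has dimension 3 − 1 = 2.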